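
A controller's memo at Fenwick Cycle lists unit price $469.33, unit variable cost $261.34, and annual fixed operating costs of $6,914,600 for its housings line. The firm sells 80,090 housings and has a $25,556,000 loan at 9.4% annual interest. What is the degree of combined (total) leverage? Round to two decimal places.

2.27

At 80,090 units, contribution = 80,090 × $207.99 = $16,657,919.10.
Subtracting fixed costs: EBIT = $16,657,919.10 − $6,914,600 = $9,743,319.10. Interest = $2,402,264.00, so EBIT − I = $7,341,055.10.
DCL = contribution ÷ (EBIT − I) = $16,657,919.10 ÷ $7,341,055.10 = 2.2691.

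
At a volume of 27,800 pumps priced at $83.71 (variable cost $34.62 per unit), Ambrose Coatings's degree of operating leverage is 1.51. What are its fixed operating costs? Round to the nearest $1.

$460,926

Total contribution margin = 27,800 × $49.09 = $1,364,702.00.
DOL = contribution / EBIT, so EBIT = $1,364,702.00 / 1.51 = $903,776.16.
And FC = contribution − EBIT = $1,364,702.00 − $903,776.16 = $460,926.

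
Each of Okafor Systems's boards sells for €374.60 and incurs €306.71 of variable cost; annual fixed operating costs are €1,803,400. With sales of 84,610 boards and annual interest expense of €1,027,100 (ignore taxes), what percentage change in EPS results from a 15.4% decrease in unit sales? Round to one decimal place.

-30.4%

At 84,610 units, contribution = 84,610 × €67.89 = €5,744,172.90.
Operating income = contribution − fixed costs = €5,744,172.90 − €1,803,400 = €3,940,772.90.
After interest of €1,027,100.00, pre-tax earnings = €2,913,672.90.
DCL = total CM / (EBIT − I) = €5,744,172.90 / €2,913,672.90 = 1.9715.
%ΔEPS = DCL × %ΔSales = 1.9715 × -15.4% = -30.4%.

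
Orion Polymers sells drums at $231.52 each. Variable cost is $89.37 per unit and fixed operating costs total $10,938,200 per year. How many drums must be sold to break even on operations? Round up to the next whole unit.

Each unit contributes $231.52 − $89.37 = $142.15.
Break-even Q = $10,938,200 / $142.15 = 76,948.29 → 76,949 drums.

76,949 drums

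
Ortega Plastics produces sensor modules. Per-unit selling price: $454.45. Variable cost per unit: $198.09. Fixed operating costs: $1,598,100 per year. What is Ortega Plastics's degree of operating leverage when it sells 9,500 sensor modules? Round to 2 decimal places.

Total contribution margin = 9,500 × $256.36 = $2,435,420.00.
Operating income = contribution − fixed costs = $2,435,420.00 − $1,598,100 = $837,320.00.
So DOL = total CM / EBIT = $2,435,420.00 / $837,320.00 = 2.9086.

2.91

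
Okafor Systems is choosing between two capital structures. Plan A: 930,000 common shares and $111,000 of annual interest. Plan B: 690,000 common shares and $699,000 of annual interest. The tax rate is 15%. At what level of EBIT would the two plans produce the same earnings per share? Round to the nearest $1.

$2,389,500

Set EPS_A = EPS_B: (EBIT − $111,000)(1 − 0.15) ÷ 930,000 = (EBIT − $699,000)(1 − 0.15) ÷ 690,000.
The (1 − t) factor cancels: (EBIT − 111,000) × 690,000 = (EBIT − 699,000) × 930,000.
EBIT × (930,000 − 690,000) = 699,000 × 930,000 − 111,000 × 690,000 = 573,480,000,000, so EBIT = 573,480,000,000 ÷ 240,000 = 2,389,500.00.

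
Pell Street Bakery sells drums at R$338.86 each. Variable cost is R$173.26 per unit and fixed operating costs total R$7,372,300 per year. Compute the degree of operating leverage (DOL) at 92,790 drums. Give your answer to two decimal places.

At 92,790 units, contribution = 92,790 × R$165.60 = R$15,366,024.00.
Operating income = contribution − fixed costs = R$15,366,024.00 − R$7,372,300 = R$7,993,724.00.
So DOL = total CM / EBIT = R$15,366,024.00 / R$7,993,724.00 = 1.9223.

1.92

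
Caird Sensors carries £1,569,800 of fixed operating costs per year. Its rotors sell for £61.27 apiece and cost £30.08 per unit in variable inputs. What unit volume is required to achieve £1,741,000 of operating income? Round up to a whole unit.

Unit CM = price − variable cost = £61.27 − £30.08 = £31.19.
Required volume = (fixed costs + target profit) ÷ CM = (£1,569,800 + £1,741,000) ÷ £31.19 = 106,149.41, so 106,150 rotors.

106,150 rotors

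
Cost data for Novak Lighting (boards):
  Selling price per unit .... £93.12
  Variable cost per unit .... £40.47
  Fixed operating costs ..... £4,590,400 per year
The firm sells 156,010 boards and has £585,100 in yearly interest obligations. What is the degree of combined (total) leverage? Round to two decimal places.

2.70

At 156,010 units, contribution = 156,010 × £52.65 = £8,213,926.50.
Operating income = contribution − fixed costs = £8,213,926.50 − £4,590,400 = £3,623,526.50. Interest = £585,100.00.
DOL = £8,213,926.50 ÷ £3,623,526.50 = 2.2668; DFL = £3,623,526.50 ÷ £3,038,426.50 = 1.1926.
DCL = DOL × DFL = 2.2668 × 1.1926 = 2.7034.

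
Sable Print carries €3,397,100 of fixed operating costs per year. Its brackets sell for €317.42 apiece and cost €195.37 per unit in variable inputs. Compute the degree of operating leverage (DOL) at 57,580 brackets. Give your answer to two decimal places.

At 57,580 units, contribution = 57,580 × €122.05 = €7,027,639.00.
EBIT = €7,027,639.00 − €3,397,100 = €3,630,539.00.
So DOL = total CM / EBIT = €7,027,639.00 / €3,630,539.00 = 1.9357.

1.94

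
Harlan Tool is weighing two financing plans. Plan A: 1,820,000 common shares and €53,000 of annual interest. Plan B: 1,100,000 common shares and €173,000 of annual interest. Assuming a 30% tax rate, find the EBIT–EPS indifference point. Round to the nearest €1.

€356,333

Set EPS_A = EPS_B: (EBIT − €53,000)(1 − 0.30) ÷ 1,820,000 = (EBIT − €173,000)(1 − 0.30) ÷ 1,100,000.
Cancelling (1 − t) and cross-multiplying: 1,100,000·(EBIT − 53,000) = 1,820,000·(EBIT − 173,000).
EBIT × (1,820,000 − 1,100,000) = 173,000 × 1,820,000 − 53,000 × 1,100,000 = 256,560,000,000, so EBIT = 256,560,000,000 ÷ 720,000 = 356,333.33.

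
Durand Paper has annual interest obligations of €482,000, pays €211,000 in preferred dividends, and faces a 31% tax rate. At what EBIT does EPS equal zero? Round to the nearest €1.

Grossing the preferred dividend up to pre-tax terms: €211,000 / (1 − 0.31) = €305,797.10.
Financial break-even EBIT = interest + D_p ÷ (1 − t) = €482,000 + €305,797.10 = €787,797.10.

€787,797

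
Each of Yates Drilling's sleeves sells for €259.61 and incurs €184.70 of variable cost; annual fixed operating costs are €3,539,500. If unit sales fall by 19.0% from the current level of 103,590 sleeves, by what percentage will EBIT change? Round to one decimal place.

At 103,590 units, contribution = 103,590 × €74.91 = €7,759,926.90.
Subtracting fixed costs: EBIT = €7,759,926.90 − €3,539,500 = €4,220,426.90.
DOL = contribution ÷ EBIT = €7,759,926.90 ÷ €4,220,426.90 = 1.8387.
Operating income changes by 1.8387 × -19.0% = -34.9%.

-34.9%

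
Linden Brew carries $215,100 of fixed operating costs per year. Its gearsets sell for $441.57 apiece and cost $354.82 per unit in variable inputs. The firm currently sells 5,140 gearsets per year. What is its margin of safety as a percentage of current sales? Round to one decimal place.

51.8%

Unit CM = price − variable cost = $441.57 − $354.82 = $86.75. Break-even units = $215,100 ÷ $86.75 = 2,479.54; break-even revenue = 2,479.54 × $441.57 = $1,094,889.99.
Current sales = 5,140 × $441.57 = $2,269,669.80.
Margin of safety = ($2,269,669.80 − $1,094,889.99) ÷ $2,269,669.80 = 51.8%.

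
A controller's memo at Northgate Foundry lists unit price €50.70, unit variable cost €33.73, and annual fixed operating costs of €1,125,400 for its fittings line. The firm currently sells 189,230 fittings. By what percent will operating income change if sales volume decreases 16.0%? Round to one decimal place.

At 189,230 units, contribution = 189,230 × €16.97 = €3,211,233.10.
EBIT = €3,211,233.10 − €1,125,400 = €2,085,833.10.
DOL = contribution ÷ EBIT = €3,211,233.10 ÷ €2,085,833.10 = 1.5395.
Operating income changes by 1.5395 × -16.0% = -24.6%.

-24.6%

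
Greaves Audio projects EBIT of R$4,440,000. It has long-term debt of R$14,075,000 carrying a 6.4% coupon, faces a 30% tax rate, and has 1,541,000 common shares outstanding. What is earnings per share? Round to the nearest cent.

R$1.61

Interest = R$900,800.00, so EBT = R$4,440,000 − R$900,800.00 = R$3,539,200.00.
After tax at 30%: net income = R$3,539,200.00 × 0.70 = R$2,477,440.00.
Per share: R$2,477,440.00 / 1,541,000 shares = R$1.61.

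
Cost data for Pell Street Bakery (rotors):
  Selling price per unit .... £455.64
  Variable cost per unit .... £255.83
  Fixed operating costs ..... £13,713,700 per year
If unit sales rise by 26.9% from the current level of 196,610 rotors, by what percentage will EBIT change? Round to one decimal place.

+41.3%

At 196,610 units, contribution = 196,610 × £199.81 = £39,284,644.10.
Operating income = contribution − fixed costs = £39,284,644.10 − £13,713,700 = £25,570,944.10.
Degree of operating leverage = £39,284,644.10 / £25,570,944.10 = 1.5363.
Operating income changes by 1.5363 × +26.9% = +41.3%.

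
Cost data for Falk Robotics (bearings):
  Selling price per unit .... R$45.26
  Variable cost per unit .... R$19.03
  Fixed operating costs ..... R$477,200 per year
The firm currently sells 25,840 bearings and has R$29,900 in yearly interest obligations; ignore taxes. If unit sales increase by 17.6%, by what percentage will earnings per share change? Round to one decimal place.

+69.9%

Total contribution margin = 25,840 × R$26.23 = R$677,783.20.
Operating income = contribution − fixed costs = R$677,783.20 − R$477,200 = R$200,583.20.
Interest = R$29,900.00, so EBIT − I = R$170,683.20.
Degree of combined leverage = contribution ÷ (EBIT − I) = R$677,783.20 ÷ R$170,683.20 = 3.9710.
%ΔEPS = DCL × %ΔSales = 3.9710 × +17.6% = +69.9%.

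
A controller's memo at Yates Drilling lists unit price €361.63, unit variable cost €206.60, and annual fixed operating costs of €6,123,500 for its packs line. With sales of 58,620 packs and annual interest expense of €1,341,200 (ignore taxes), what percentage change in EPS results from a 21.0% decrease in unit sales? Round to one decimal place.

At 58,620 units, contribution = 58,620 × €155.03 = €9,087,858.60.
Subtracting fixed costs: EBIT = €9,087,858.60 − €6,123,500 = €2,964,358.60.
Interest = €1,341,200.00, so EBIT − I = €1,623,158.60.
DCL = total CM / (EBIT − I) = €9,087,858.60 / €1,623,158.60 = 5.5989.
%ΔEPS = DCL × %ΔSales = 5.5989 × -21.0% = -117.6%.

-117.6%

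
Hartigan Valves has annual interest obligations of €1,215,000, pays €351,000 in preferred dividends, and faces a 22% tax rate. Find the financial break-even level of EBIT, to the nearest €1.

€1,665,000

Grossing the preferred dividend up to pre-tax terms: €351,000 / (1 − 0.22) = €450,000.00.
Financial break-even EBIT = interest + D_p ÷ (1 − t) = €1,215,000 + €450,000.00 = €1,665,000.00.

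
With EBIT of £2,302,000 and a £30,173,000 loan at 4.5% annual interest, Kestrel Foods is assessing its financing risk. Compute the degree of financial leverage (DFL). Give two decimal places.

Annual interest charges come to £1,357,785.00.
DFL = EBIT ÷ (EBIT − I) = £2,302,000 ÷ (£2,302,000 − £1,357,785.00) = £2,302,000 ÷ £944,215.00 = 2.4380.

2.44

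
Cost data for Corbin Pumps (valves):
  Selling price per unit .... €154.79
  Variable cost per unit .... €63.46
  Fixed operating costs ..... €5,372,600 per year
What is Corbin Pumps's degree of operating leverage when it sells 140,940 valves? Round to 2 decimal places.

Contribution at this volume is 140,940 × €91.33 = €12,872,050.20.
EBIT = €12,872,050.20 − €5,372,600 = €7,499,450.20.
DOL = contribution ÷ EBIT = €12,872,050.20 ÷ €7,499,450.20 = 1.7164.

1.72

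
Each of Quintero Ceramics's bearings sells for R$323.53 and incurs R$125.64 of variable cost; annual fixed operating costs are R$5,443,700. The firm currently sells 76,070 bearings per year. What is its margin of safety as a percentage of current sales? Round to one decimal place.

63.8%

Contribution margin per unit = R$323.53 − R$125.64 = R$197.89. Break-even units = R$5,443,700 ÷ R$197.89 = 27,508.72; break-even revenue = 27,508.72 × R$323.53 = R$8,899,895.20.
Actual sales revenue = 76,070 × R$323.53 = R$24,610,927.10.
Margin of safety = (R$24,610,927.10 − R$8,899,895.20) ÷ R$24,610,927.10 = 63.8%.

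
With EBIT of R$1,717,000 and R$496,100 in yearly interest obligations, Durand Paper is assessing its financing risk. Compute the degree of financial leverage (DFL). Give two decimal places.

Annual interest charges come to R$496,100.00.
Degree of financial leverage = EBIT / (EBIT − interest) = R$1,717,000 / R$1,220,900.00 = 1.4063.

1.41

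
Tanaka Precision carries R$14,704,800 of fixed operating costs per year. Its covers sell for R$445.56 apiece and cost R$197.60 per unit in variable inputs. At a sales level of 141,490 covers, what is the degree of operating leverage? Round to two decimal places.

At 141,490 units, contribution = 141,490 × R$247.96 = R$35,083,860.40.
EBIT = R$35,083,860.40 − R$14,704,800 = R$20,379,060.40.
DOL = contribution ÷ EBIT = R$35,083,860.40 ÷ R$20,379,060.40 = 1.7216.

1.72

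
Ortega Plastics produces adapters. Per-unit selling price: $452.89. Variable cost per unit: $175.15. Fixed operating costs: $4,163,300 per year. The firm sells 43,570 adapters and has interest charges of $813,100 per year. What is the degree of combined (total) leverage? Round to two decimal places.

Contribution at this volume is 43,570 × $277.74 = $12,101,131.80.
EBIT = $12,101,131.80 − $4,163,300 = $7,937,831.80. Interest = $813,100.00, so EBIT − I = $7,124,731.80.
DCL = contribution ÷ (EBIT − I) = $12,101,131.80 ÷ $7,124,731.80 = 1.6985.

1.70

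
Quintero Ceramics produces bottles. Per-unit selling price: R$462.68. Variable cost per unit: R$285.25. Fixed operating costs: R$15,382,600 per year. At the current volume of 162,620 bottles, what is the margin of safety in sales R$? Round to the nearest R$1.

Unit CM = price − variable cost = R$462.68 − R$285.25 = R$177.43. Break-even units = R$15,382,600 ÷ R$177.43 = 86,696.73; break-even revenue = 86,696.73 × R$462.68 = R$40,112,840.94.
Current sales = 162,620 × R$462.68 = R$75,241,021.60.
Margin of safety = R$75,241,021.60 − R$40,112,840.94 = R$35,128,181.

R$35,128,181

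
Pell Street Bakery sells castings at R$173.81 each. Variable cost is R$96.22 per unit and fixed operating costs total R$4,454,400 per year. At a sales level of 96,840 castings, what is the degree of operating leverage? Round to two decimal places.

Total contribution margin = 96,840 × R$77.59 = R$7,513,815.60.
EBIT = R$7,513,815.60 − R$4,454,400 = R$3,059,415.60.
Degree of operating leverage = R$7,513,815.60 / R$3,059,415.60 = 2.4560.

2.46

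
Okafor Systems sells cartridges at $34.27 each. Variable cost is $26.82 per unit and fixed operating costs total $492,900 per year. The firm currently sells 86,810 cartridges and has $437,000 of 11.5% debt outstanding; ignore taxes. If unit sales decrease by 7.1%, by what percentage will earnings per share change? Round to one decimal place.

-44.3%

At 86,810 units, contribution = 86,810 × $7.45 = $646,734.50.
Subtracting fixed costs: EBIT = $646,734.50 − $492,900 = $153,834.50.
After interest of $50,255.00, pre-tax earnings = $103,579.50.
Degree of combined leverage = contribution ÷ (EBIT − I) = $646,734.50 ÷ $103,579.50 = 6.2438.
%ΔEPS = DCL × %ΔSales = 6.2438 × -7.1% = -44.3%.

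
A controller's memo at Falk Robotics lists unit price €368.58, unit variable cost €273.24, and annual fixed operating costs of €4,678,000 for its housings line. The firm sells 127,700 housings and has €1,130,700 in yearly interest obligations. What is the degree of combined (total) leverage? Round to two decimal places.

Total contribution margin = 127,700 × €95.34 = €12,174,918.00.
Operating income = contribution − fixed costs = €12,174,918.00 − €4,678,000 = €7,496,918.00. Interest = €1,130,700.00.
DOL = €12,174,918.00 ÷ €7,496,918.00 = 1.6240; DFL = €7,496,918.00 ÷ €6,366,218.00 = 1.1776.
DCL = DOL × DFL = 1.6240 × 1.1776 = 1.9124.

1.91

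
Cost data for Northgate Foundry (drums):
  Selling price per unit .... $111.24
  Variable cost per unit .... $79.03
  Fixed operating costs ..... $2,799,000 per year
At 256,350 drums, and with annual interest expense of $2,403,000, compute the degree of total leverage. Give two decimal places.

2.70

Contribution at this volume is 256,350 × $32.21 = $8,257,033.50.
Subtracting fixed costs: EBIT = $8,257,033.50 − $2,799,000 = $5,458,033.50. Interest = $2,403,000.00, so EBIT − I = $3,055,033.50.
Degree of total leverage = total CM / (EBIT − interest) = $8,257,033.50 / $3,055,033.50 = 2.7028.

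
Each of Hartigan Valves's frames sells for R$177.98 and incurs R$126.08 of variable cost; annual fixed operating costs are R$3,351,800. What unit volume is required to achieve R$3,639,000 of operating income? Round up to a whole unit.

Contribution margin per unit = R$177.98 − R$126.08 = R$51.90.
Units = (FC + target) / CM = (R$3,351,800 + R$3,639,000) / R$51.90 = 134,697.50, so 134,698 frames.

134,698 frames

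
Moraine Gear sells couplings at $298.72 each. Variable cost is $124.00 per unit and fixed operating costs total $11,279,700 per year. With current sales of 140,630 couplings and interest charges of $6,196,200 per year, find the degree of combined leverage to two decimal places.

3.46

At 140,630 units, contribution = 140,630 × $174.72 = $24,570,873.60.
Subtracting fixed costs: EBIT = $24,570,873.60 − $11,279,700 = $13,291,173.60. Interest = $6,196,200.00.
DOL = $24,570,873.60 ÷ $13,291,173.60 = 1.8487; DFL = $13,291,173.60 ÷ $7,094,973.60 = 1.8733.
DCL = DOL × DFL = 1.8487 × 1.8733 = 3.4632.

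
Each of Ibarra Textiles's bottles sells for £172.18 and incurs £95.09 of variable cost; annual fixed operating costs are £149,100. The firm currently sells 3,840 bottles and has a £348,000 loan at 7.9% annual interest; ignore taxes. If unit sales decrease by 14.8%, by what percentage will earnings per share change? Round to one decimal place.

At 3,840 units, contribution = 3,840 × £77.09 = £296,025.60.
Operating income = contribution − fixed costs = £296,025.60 − £149,100 = £146,925.60.
After interest of £27,492.00, pre-tax earnings = £119,433.60.
Degree of combined leverage = contribution ÷ (EBIT − I) = £296,025.60 ÷ £119,433.60 = 2.4786.
EPS therefore changes by 2.4786 × (-14.8%) = -36.7%.

-36.7%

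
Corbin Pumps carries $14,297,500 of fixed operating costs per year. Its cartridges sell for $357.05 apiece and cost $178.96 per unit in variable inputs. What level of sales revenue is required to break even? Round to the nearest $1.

CM per unit = $357.05 − $178.96 = $178.09; CM ratio = $178.09 / $357.05 = 0.4988.
Break-even sales = FC ÷ CM ratio = $14,297,500 × $357.05 / $178.09 = $28,664,846.

$28,664,846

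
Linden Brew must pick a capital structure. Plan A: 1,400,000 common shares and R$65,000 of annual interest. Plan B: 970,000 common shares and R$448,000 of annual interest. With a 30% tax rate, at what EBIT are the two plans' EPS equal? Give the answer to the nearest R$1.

Set EPS_A = EPS_B: (EBIT − R$65,000)(1 − 0.30) ÷ 1,400,000 = (EBIT − R$448,000)(1 − 0.30) ÷ 970,000.
Cancelling (1 − t) and cross-multiplying: 970,000·(EBIT − 65,000) = 1,400,000·(EBIT − 448,000).
Solving, EBIT = (448,000·1,400,000 − 65,000·970,000) / (1,400,000 − 970,000) = 564,150,000,000 / 430,000 = 1,311,976.74.

R$1,311,977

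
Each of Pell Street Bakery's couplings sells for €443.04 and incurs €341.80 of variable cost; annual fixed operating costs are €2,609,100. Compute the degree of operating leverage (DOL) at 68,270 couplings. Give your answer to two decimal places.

1.61

Total contribution margin = 68,270 × €101.24 = €6,911,654.80.
Operating income = contribution − fixed costs = €6,911,654.80 − €2,609,100 = €4,302,554.80.
Degree of operating leverage = €6,911,654.80 / €4,302,554.80 = 1.6064.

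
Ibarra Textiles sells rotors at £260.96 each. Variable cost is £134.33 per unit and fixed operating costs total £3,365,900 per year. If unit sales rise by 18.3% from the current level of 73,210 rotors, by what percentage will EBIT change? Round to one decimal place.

At 73,210 units, contribution = 73,210 × £126.63 = £9,270,582.30.
EBIT = £9,270,582.30 − £3,365,900 = £5,904,682.30.
So DOL = total CM / EBIT = £9,270,582.30 / £5,904,682.30 = 1.5700.
%ΔEBIT = DOL × %ΔSales = 1.5700 × +18.3% = +28.7%.

+28.7%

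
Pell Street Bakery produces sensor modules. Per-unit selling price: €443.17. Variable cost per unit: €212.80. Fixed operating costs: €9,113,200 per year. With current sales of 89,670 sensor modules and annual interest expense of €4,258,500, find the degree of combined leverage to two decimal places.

Contribution at this volume is 89,670 × €230.37 = €20,657,277.90.
Operating income = contribution − fixed costs = €20,657,277.90 − €9,113,200 = €11,544,077.90. Interest = €4,258,500.00, so EBIT − I = €7,285,577.90.
DCL = contribution ÷ (EBIT − I) = €20,657,277.90 ÷ €7,285,577.90 = 2.8354.

2.84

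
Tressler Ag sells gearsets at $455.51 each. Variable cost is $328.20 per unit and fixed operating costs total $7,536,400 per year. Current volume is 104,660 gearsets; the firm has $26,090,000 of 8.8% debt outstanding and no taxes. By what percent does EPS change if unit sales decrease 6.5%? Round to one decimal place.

At 104,660 units, contribution = 104,660 × $127.31 = $13,324,264.60.
Operating income = contribution − fixed costs = $13,324,264.60 − $7,536,400 = $5,787,864.60.
Interest = $2,295,920.00, so EBIT − I = $3,491,944.60.
DCL = total CM / (EBIT − I) = $13,324,264.60 / $3,491,944.60 = 3.8157.
%ΔEPS = DCL × %ΔSales = 3.8157 × -6.5% = -24.8%.

-24.8%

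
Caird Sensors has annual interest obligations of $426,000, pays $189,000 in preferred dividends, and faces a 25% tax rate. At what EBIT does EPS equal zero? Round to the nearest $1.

$678,000

Preferred dividends are paid after tax, so their pre-tax equivalent is $189,000 ÷ (1 − 0.25) = $252,000.00.
EPS = 0 when EBIT covers interest plus the pre-tax preferred burden: $426,000 + $252,000.00 = $678,000.00.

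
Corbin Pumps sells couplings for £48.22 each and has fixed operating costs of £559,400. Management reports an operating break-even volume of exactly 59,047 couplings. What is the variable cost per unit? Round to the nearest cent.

Contribution per unit must be FC / Q = £559,400 / 59,047 = £9.4738.
Hence VC = price − CM = £48.22 − £9.4738 = £38.75.

£38.75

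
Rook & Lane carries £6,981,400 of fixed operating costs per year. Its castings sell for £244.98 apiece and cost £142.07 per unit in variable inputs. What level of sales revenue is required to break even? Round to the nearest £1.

Contribution margin per unit = £244.98 − £142.07 = £102.91, a CM ratio of £102.91 ÷ £244.98 = 0.4201.
Break-even revenue = fixed costs × price ÷ CM = £6,981,400 × £244.98 ÷ £102.91 = £16,619,409.

£16,619,409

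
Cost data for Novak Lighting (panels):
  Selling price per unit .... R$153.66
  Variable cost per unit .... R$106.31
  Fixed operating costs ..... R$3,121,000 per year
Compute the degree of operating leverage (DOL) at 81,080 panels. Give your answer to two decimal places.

5.35

Total contribution margin = 81,080 × R$47.35 = R$3,839,138.00.
Subtracting fixed costs: EBIT = R$3,839,138.00 − R$3,121,000 = R$718,138.00.
Degree of operating leverage = R$3,839,138.00 / R$718,138.00 = 5.3460.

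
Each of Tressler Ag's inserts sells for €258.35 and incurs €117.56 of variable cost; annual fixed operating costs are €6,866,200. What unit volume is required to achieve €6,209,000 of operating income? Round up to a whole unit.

Contribution margin per unit = €258.35 − €117.56 = €140.79.
Required volume = (fixed costs + target profit) ÷ CM = (€6,866,200 + €6,209,000) ÷ €140.79 = 92,870.23, so 92,871 inserts.

92,871 inserts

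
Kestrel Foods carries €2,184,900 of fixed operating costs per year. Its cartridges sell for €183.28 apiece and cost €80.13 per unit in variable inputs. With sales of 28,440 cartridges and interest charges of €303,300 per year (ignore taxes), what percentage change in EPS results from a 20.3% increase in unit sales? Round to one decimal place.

At 28,440 units, contribution = 28,440 × €103.15 = €2,933,586.00.
Subtracting fixed costs: EBIT = €2,933,586.00 − €2,184,900 = €748,686.00.
After interest of €303,300.00, pre-tax earnings = €445,386.00.
Degree of combined leverage = contribution ÷ (EBIT − I) = €2,933,586.00 ÷ €445,386.00 = 6.5866.
EPS therefore changes by 6.5866 × (+20.3%) = +133.7%.

+133.7%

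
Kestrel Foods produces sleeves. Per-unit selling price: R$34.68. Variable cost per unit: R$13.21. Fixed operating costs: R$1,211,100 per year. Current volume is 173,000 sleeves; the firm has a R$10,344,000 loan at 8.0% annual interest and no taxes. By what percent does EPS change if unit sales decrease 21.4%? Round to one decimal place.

-47.4%

Contribution at this volume is 173,000 × R$21.47 = R$3,714,310.00.
EBIT = R$3,714,310.00 − R$1,211,100 = R$2,503,210.00.
After interest of R$827,520.00, pre-tax earnings = R$1,675,690.00.
DCL = total CM / (EBIT − I) = R$3,714,310.00 / R$1,675,690.00 = 2.2166.
EPS therefore changes by 2.2166 × (-21.4%) = -47.4%.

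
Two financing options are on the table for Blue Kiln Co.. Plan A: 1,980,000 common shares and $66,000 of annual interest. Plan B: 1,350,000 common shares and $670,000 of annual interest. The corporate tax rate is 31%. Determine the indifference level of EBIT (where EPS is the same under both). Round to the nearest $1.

At indifference, (EBIT − 66,000)(1 − t)/1,980,000 = (EBIT − 670,000)(1 − t)/1,350,000.
Cancelling (1 − t) and cross-multiplying: 1,350,000·(EBIT − 66,000) = 1,980,000·(EBIT − 670,000).
Solving, EBIT = (670,000·1,980,000 − 66,000·1,350,000) / (1,980,000 − 1,350,000) = 1,237,500,000,000 / 630,000 = 1,964,285.71.

$1,964,286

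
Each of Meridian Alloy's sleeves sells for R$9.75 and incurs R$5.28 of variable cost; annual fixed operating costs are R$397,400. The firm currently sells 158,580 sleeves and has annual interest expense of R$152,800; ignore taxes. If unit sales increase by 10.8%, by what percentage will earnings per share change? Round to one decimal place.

+48.3%

At 158,580 units, contribution = 158,580 × R$4.47 = R$708,852.60.
EBIT = R$708,852.60 − R$397,400 = R$311,452.60.
Interest = R$152,800.00, so EBIT − I = R$158,652.60.
DCL = total CM / (EBIT − I) = R$708,852.60 / R$158,652.60 = 4.4680.
%ΔEPS = DCL × %ΔSales = 4.4680 × +10.8% = +48.3%.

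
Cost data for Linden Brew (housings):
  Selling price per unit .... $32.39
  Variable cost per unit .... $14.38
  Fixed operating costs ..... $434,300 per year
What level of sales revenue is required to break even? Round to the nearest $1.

$781,065

CM per unit = $32.39 − $14.38 = $18.01; CM ratio = $18.01 / $32.39 = 0.5560.
Break-even sales = FC ÷ CM ratio = $434,300 × $32.39 / $18.01 = $781,065.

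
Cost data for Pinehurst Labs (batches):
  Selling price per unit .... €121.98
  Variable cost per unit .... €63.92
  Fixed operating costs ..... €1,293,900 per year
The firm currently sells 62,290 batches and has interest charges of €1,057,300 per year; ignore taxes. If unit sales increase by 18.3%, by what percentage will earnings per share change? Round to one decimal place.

+52.3%

At 62,290 units, contribution = 62,290 × €58.06 = €3,616,557.40.
EBIT = €3,616,557.40 − €1,293,900 = €2,322,657.40.
Interest = €1,057,300.00, so EBIT − I = €1,265,357.40.
Degree of combined leverage = contribution ÷ (EBIT − I) = €3,616,557.40 ÷ €1,265,357.40 = 2.8581.
%ΔEPS = DCL × %ΔSales = 2.8581 × +18.3% = +52.3%.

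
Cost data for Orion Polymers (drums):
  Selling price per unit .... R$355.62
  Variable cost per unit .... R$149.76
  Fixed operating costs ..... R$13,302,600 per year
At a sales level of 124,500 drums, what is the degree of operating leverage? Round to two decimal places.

At 124,500 units, contribution = 124,500 × R$205.86 = R$25,629,570.00.
EBIT = R$25,629,570.00 − R$13,302,600 = R$12,326,970.00.
Degree of operating leverage = R$25,629,570.00 / R$12,326,970.00 = 2.0791.

2.08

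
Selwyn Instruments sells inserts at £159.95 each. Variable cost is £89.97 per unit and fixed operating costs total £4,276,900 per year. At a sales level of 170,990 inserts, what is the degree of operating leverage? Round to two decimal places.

1.56

Contribution at this volume is 170,990 × £69.98 = £11,965,880.20.
Subtracting fixed costs: EBIT = £11,965,880.20 − £4,276,900 = £7,688,980.20.
DOL = contribution ÷ EBIT = £11,965,880.20 ÷ £7,688,980.20 = 1.5562.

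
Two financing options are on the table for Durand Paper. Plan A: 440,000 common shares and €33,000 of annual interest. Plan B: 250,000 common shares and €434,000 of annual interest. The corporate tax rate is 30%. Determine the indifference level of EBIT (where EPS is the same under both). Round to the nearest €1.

Set EPS_A = EPS_B: (EBIT − €33,000)(1 − 0.30) ÷ 440,000 = (EBIT − €434,000)(1 − 0.30) ÷ 250,000.
Cancelling (1 − t) and cross-multiplying: 250,000·(EBIT − 33,000) = 440,000·(EBIT − 434,000).
Solving, EBIT = (434,000·440,000 − 33,000·250,000) / (440,000 − 250,000) = 182,710,000,000 / 190,000 = 961,631.58.

€961,632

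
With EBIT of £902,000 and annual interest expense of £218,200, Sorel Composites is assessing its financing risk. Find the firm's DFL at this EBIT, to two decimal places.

Interest = £218,200.00.
Degree of financial leverage = EBIT / (EBIT − interest) = £902,000 / £683,800.00 = 1.3191.

1.32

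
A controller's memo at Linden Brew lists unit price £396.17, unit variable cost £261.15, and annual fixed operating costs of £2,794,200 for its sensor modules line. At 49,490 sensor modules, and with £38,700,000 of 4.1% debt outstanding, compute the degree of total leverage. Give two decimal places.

Total contribution margin = 49,490 × £135.02 = £6,682,139.80.
EBIT = £6,682,139.80 − £2,794,200 = £3,887,939.80. Interest = £1,586,700.00, so EBIT − I = £2,301,239.80.
Degree of total leverage = total CM / (EBIT − interest) = £6,682,139.80 / £2,301,239.80 = 2.9037.

2.90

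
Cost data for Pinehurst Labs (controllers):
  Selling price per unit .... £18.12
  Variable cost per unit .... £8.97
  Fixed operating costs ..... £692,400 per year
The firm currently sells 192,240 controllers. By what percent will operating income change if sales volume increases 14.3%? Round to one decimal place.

At 192,240 units, contribution = 192,240 × £9.15 = £1,758,996.00.
EBIT = £1,758,996.00 − £692,400 = £1,066,596.00.
Degree of operating leverage = £1,758,996.00 / £1,066,596.00 = 1.6492.
Operating income changes by 1.6492 × +14.3% = +23.6%.

+23.6%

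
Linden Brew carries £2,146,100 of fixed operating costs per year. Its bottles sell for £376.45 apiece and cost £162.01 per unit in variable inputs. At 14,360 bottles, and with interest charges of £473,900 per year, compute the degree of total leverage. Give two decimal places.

Contribution at this volume is 14,360 × £214.44 = £3,079,358.40.
EBIT = £3,079,358.40 − £2,146,100 = £933,258.40. Interest = £473,900.00, so EBIT − I = £459,358.40.
DCL = contribution ÷ (EBIT − I) = £3,079,358.40 ÷ £459,358.40 = 6.7036.

6.70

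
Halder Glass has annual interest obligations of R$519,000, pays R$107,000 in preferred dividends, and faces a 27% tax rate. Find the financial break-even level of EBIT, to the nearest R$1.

R$665,575

Grossing the preferred dividend up to pre-tax terms: R$107,000 / (1 − 0.27) = R$146,575.34.
Financial break-even EBIT = interest + D_p ÷ (1 − t) = R$519,000 + R$146,575.34 = R$665,575.34.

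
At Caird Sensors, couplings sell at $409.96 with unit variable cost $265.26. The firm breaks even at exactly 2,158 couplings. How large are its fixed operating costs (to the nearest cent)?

$312,262.60

Contribution margin per unit = $409.96 − $265.26 = $144.70.
Fixed costs = break-even units × CM = 2,158 × $144.70 = $312,262.60.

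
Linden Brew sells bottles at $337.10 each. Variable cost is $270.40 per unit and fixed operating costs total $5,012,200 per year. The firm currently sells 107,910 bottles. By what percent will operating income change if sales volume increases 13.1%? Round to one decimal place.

+43.1%

Contribution at this volume is 107,910 × $66.70 = $7,197,597.00.
Operating income = contribution − fixed costs = $7,197,597.00 − $5,012,200 = $2,185,397.00.
Degree of operating leverage = $7,197,597.00 / $2,185,397.00 = 3.2935.
Operating income changes by 3.2935 × +13.1% = +43.1%.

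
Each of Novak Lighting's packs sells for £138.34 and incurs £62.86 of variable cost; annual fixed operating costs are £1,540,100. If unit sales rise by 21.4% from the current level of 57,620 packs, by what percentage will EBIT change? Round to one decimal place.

Contribution at this volume is 57,620 × £75.48 = £4,349,157.60.
EBIT = £4,349,157.60 − £1,540,100 = £2,809,057.60.
DOL = contribution ÷ EBIT = £4,349,157.60 ÷ £2,809,057.60 = 1.5483.
Operating income changes by 1.5483 × +21.4% = +33.1%.

+33.1%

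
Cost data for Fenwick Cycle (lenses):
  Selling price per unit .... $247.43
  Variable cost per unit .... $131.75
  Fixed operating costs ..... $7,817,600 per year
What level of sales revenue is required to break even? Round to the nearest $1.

$16,721,203

CM per unit = $247.43 − $131.75 = $115.68; CM ratio = $115.68 / $247.43 = 0.4675.
Break-even sales = FC ÷ CM ratio = $7,817,600 × $247.43 / $115.68 = $16,721,203.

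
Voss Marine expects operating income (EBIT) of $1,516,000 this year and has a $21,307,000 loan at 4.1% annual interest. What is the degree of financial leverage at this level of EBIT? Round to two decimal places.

Annual interest charges come to $873,587.00.
Degree of financial leverage = EBIT / (EBIT − interest) = $1,516,000 / $642,413.00 = 2.3599.

2.36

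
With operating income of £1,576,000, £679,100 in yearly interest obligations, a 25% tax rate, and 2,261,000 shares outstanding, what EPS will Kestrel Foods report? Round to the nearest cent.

£0.30

Pre-tax income = £1,576,000 − £679,100.00 = £896,900.00.
After tax at 25%: net income = £896,900.00 × 0.75 = £672,675.00.
EPS = £672,675.00 ÷ 2,261,000 = £0.30.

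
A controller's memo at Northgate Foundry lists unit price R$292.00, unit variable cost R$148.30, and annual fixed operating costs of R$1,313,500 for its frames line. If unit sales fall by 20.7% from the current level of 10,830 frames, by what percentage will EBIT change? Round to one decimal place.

Contribution at this volume is 10,830 × R$143.70 = R$1,556,271.00.
Operating income = contribution − fixed costs = R$1,556,271.00 − R$1,313,500 = R$242,771.00.
So DOL = total CM / EBIT = R$1,556,271.00 / R$242,771.00 = 6.4104.
Operating income changes by 6.4104 × -20.7% = -132.7%.

-132.7%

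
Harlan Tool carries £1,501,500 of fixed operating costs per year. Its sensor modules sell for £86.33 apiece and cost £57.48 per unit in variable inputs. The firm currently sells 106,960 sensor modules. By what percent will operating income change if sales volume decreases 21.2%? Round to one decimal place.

At 106,960 units, contribution = 106,960 × £28.85 = £3,085,796.00.
Subtracting fixed costs: EBIT = £3,085,796.00 − £1,501,500 = £1,584,296.00.
DOL = contribution ÷ EBIT = £3,085,796.00 ÷ £1,584,296.00 = 1.9477.
So EBIT moves 1.9477 × (-21.2%) = -41.3%.

-41.3%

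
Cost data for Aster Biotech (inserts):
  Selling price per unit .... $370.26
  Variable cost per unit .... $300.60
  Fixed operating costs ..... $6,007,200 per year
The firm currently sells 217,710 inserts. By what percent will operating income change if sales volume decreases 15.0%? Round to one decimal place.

-24.8%

Total contribution margin = 217,710 × $69.66 = $15,165,678.60.
EBIT = $15,165,678.60 − $6,007,200 = $9,158,478.60.
So DOL = total CM / EBIT = $15,165,678.60 / $9,158,478.60 = 1.6559.
%ΔEBIT = DOL × %ΔSales = 1.6559 × -15.0% = -24.8%.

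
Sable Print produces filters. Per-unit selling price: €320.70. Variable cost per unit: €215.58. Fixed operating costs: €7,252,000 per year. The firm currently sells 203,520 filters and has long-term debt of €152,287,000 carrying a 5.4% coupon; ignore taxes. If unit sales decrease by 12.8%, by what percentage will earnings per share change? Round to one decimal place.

Total contribution margin = 203,520 × €105.12 = €21,394,022.40.
Subtracting fixed costs: EBIT = €21,394,022.40 − €7,252,000 = €14,142,022.40.
Interest = €8,223,498.00, so EBIT − I = €5,918,524.40.
DCL = total CM / (EBIT − I) = €21,394,022.40 / €5,918,524.40 = 3.6148.
%ΔEPS = DCL × %ΔSales = 3.6148 × -12.8% = -46.3%.

-46.3%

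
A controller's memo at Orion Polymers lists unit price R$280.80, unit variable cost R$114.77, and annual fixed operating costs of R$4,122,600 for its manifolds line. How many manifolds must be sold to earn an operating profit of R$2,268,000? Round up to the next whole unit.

Unit CM = price − variable cost = R$280.80 − R$114.77 = R$166.03.
Need Q such that Q × R$166.03 − R$4,122,600 = R$2,268,000, i.e. Q = R$6,390,600 / R$166.03 = 38,490.63 → 38,491.

38,491 manifolds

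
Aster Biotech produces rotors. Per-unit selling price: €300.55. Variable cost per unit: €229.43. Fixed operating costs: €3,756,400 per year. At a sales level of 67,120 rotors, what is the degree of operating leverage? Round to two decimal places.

4.69

At 67,120 units, contribution = 67,120 × €71.12 = €4,773,574.40.
Subtracting fixed costs: EBIT = €4,773,574.40 − €3,756,400 = €1,017,174.40.
So DOL = total CM / EBIT = €4,773,574.40 / €1,017,174.40 = 4.6930.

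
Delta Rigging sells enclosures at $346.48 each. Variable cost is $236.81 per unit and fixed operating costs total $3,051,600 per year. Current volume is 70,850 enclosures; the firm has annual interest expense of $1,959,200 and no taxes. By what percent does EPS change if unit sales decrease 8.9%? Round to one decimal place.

-25.1%

Contribution at this volume is 70,850 × $109.67 = $7,770,119.50.
Subtracting fixed costs: EBIT = $7,770,119.50 − $3,051,600 = $4,718,519.50.
Interest = $1,959,200.00, so EBIT − I = $2,759,319.50.
Degree of combined leverage = contribution ÷ (EBIT − I) = $7,770,119.50 ÷ $2,759,319.50 = 2.8160.
EPS therefore changes by 2.8160 × (-8.9%) = -25.1%.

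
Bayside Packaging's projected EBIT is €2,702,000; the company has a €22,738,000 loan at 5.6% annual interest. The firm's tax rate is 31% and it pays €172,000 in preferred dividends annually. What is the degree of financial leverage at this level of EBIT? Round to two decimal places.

2.29

Annual interest charges come to €1,273,328.00.
Preferred dividends grossed up pre-tax: €172,000 / (1 − 0.31) = €249,275.36.
DFL = EBIT ÷ [EBIT − I − D_p/(1−t)] = €2,702,000 ÷ [€2,702,000 − €1,273,328.00 − €249,275.36] = €2,702,000 ÷ €1,179,396.64 = 2.2910.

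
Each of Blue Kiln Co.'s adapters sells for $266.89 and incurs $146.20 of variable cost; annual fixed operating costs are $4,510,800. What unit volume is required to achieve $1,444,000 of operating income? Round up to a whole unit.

49,340 adapters

Unit CM = price − variable cost = $266.89 − $146.20 = $120.69.
Need Q such that Q × $120.69 − $4,510,800 = $1,444,000, i.e. Q = $5,954,800 / $120.69 = 49,339.63 → 49,340.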